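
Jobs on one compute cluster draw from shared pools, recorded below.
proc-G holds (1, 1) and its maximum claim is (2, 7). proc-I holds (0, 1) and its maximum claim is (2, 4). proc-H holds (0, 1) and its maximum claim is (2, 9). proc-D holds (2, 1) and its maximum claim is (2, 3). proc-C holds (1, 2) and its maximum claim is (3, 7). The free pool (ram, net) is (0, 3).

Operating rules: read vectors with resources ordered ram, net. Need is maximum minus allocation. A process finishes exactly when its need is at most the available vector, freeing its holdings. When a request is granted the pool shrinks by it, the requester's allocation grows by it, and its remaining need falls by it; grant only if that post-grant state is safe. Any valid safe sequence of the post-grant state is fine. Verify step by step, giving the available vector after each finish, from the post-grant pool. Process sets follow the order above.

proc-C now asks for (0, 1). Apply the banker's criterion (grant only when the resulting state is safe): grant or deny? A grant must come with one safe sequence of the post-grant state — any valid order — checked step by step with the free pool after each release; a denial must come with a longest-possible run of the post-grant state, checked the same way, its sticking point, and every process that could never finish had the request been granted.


GRANT: granting preserves safety; a valid post-grant sequence is proc-D, proc-I, proc-C, proc-G, proc-H.
Key observation: after the grant the pool drops to (0, 2), which still lets proc-D finish first and unwind the rest.
Check on the post-grant state, step by step:
  pool = (0, 2)
  proc-D: need (0, 2) fits (0, 2); releases (2, 1), pool now (2, 3)
  proc-I: need (2, 3) fits (2, 3); releases (0, 1), pool now (2, 4)
  proc-C: need (2, 4) fits (2, 4); releases (1, 3), pool now (3, 7)
  proc-G: need (1, 6) fits (3, 7); releases (1, 1), pool now (4, 8)
  proc-H: need (2, 8) fits (4, 8); releases (0, 1), pool now (4, 9)


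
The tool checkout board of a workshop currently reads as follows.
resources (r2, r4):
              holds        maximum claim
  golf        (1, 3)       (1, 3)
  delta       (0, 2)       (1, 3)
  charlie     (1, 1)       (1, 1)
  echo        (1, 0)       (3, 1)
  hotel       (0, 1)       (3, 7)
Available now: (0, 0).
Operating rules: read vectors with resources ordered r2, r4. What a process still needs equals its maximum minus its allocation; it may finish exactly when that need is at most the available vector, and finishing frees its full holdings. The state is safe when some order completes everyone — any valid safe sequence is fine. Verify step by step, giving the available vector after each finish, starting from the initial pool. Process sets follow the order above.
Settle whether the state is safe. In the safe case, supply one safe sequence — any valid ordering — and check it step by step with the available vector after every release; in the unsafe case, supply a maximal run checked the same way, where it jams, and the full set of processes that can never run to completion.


SAFE, for example via the order charlie, golf, delta, echo, hotel.
Key observation: at echo the run first touches a limit — (2, 1) against (2, 6), exact on a resource it actually requests.
Step-by-step check:
  pool = (0, 0)
  charlie: need (0, 0) fits (0, 0); releases (1, 1), pool now (1, 1)
  golf: need (0, 0) fits (1, 1); releases (1, 3), pool now (2, 4)
  delta: need (1, 1) fits (2, 4); releases (0, 2), pool now (2, 6)
  echo: need (2, 1) fits (2, 6); releases (1, 0), pool now (3, 6)
  hotel: need (3, 6) fits (3, 6); releases (0, 1), pool now (3, 7)


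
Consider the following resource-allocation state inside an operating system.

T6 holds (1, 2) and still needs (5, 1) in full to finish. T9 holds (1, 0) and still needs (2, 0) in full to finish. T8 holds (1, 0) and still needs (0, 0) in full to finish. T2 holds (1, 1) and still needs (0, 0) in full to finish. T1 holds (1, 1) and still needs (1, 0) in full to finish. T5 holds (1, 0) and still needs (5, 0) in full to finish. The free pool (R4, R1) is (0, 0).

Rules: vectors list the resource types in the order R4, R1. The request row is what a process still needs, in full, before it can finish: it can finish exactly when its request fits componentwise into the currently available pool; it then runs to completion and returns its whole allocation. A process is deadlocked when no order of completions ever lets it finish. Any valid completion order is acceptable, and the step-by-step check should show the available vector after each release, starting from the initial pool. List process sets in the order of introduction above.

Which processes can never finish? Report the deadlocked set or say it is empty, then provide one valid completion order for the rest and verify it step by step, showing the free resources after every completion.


Deadlocked: T6 and T5.
Key observation: the pool after T8, T2, T9, T1 is (4, 2); every surviving request exceeds it in R4, so progress ends there.
One completion order for the rest: T8, T2, T9, T1. Verifying each step:
  pool = (0, 0)
  run T8 (needs (0, 0), free (0, 0)); after release of (1, 0) the pool is (1, 0)
  run T2 (needs (0, 0), free (1, 0)); after release of (1, 1) the pool is (2, 1)
  run T9 (needs (2, 0), free (2, 1)); after release of (1, 0) the pool is (3, 1)
  run T1 (needs (1, 0), free (3, 1)); after release of (1, 1) the pool is (4, 2)
None of the blocked processes ever fits:
  T6 still needs (5, 1) but only (4, 2) is free — short on R4
  T5 still needs (5, 0) but only (4, 2) is free — short on R4


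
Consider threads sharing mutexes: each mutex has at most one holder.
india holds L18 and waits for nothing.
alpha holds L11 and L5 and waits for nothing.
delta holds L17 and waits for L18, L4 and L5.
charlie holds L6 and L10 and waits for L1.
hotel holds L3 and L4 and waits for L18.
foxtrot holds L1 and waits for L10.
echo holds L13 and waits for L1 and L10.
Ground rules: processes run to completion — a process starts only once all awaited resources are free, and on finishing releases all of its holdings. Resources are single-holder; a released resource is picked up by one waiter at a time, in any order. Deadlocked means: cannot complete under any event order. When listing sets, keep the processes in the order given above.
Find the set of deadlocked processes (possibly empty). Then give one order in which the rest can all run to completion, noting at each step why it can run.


Deadlocked set: charlie, foxtrot and echo.
Key observation: the waits loop around charlie -> foxtrot -> charlie with no way out; echo waits into the deadlock from upstream.
A valid finishing order for the others: india, alpha, hotel, delta.
Walking it through:
  run india (it waits on nothing); releases L18
  run alpha (it waits on nothing); releases L11 and L5
  hotel waits on L18 — all released -> runs and releases L3 and L4
  delta waits on L18, L4 and L5 — all released -> runs and releases L17


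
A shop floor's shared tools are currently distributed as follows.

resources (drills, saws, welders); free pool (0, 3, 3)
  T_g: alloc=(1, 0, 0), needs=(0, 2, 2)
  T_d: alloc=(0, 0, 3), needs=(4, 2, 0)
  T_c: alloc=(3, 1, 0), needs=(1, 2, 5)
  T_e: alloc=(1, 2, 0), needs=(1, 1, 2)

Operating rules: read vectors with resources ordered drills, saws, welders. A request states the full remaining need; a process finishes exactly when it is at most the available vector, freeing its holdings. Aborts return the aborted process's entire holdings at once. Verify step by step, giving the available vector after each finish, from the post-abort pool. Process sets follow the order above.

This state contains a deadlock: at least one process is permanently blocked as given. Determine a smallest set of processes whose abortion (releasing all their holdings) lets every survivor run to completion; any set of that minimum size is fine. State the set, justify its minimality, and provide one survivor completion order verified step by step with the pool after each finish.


Abort T_c.
Key observation: T_d had no path to completion before; after the abort of T_c ((3, 1, 0) returned), step 3 is where it fits.
Why nothing smaller works: aborting no one leaves the state deadlocked as given.
Survivors finish in the order: T_e, T_g, T_d. Verifying each step (pool after the aborts first):
  pool = (3, 4, 3)
  T_e: need (1, 1, 2) fits (3, 4, 3); releases (1, 2, 0), pool now (4, 6, 3)
  T_g: need (0, 2, 2) fits (4, 6, 3); releases (1, 0, 0), pool now (5, 6, 3)
  T_d: need (4, 2, 0) fits (5, 6, 3); releases (0, 0, 3), pool now (5, 6, 6)


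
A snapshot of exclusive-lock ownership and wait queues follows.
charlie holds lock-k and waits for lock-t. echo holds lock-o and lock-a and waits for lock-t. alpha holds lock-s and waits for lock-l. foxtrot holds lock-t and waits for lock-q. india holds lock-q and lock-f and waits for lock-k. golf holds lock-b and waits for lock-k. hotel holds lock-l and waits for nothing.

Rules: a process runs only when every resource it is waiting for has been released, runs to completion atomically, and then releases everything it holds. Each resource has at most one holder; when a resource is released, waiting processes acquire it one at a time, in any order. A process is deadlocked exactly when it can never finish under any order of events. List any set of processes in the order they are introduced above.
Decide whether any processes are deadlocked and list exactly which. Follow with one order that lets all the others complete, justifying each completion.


The deadlocked set is charlie, echo, foxtrot, india and golf.
Key observation: nobody on the ring charlie -> foxtrot -> india -> charlie can start until another member finishes, which never happens; echo and golf wait into the deadlock from upstream.
A valid finishing order for the others: hotel, alpha.
Walking it through:
  run hotel (it waits on nothing); releases lock-l
  alpha waits on lock-l — all released -> runs and releases lock-s


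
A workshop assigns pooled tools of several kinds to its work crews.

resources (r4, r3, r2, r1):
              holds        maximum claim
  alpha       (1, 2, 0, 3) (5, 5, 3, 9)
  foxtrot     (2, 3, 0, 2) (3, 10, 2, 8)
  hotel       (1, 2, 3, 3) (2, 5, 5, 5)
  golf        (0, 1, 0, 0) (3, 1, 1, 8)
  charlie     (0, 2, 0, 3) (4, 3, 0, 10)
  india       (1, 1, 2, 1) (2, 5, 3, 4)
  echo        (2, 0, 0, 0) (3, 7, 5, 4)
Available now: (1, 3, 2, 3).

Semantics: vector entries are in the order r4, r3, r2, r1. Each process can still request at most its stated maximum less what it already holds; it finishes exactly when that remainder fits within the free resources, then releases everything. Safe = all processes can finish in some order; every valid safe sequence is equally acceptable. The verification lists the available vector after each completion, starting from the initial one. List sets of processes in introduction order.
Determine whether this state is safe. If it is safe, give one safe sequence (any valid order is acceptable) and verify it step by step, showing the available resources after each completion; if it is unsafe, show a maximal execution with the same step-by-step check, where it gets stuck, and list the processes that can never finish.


The state is UNSAFE.
Key observation: after hotel, india the pool peaks at (3, 6, 7, 7), and each blocked process is short somewhere: alpha on r4; foxtrot on r3; golf on r1; charlie on r4; echo on r3.
Going as far as possible: hotel, india; after that, nothing fits. Check, step by step:
  pool = (1, 3, 2, 3)
  run hotel (needs (1, 3, 2, 2), free (1, 3, 2, 3)); after release of (1, 2, 3, 3) the pool is (2, 5, 5, 6)
  run india (needs (1, 4, 1, 3), free (2, 5, 5, 6)); after release of (1, 1, 2, 1) the pool is (3, 6, 7, 7)
  alpha still needs (4, 3, 3, 6) but only (3, 6, 7, 7) is free — short on r4
  foxtrot still needs (1, 7, 2, 6) but only (3, 6, 7, 7) is free — short on r3
  golf still needs (3, 0, 1, 8) but only (3, 6, 7, 7) is free — short on r1
  charlie still needs (4, 1, 0, 7) but only (3, 6, 7, 7) is free — short on r4
  echo still needs (1, 7, 5, 4) but only (3, 6, 7, 7) is free — short on r3
Permanently blocked: alpha, foxtrot, golf, charlie and echo.


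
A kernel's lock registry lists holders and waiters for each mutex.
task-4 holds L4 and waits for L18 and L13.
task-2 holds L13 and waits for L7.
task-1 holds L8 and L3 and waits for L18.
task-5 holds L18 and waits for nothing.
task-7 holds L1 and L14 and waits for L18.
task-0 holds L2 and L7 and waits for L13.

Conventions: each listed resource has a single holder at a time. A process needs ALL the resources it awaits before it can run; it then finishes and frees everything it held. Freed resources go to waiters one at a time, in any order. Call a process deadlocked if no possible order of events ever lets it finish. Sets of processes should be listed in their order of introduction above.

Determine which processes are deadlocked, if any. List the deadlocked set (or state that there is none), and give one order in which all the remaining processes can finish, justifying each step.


The deadlocked set is task-4, task-2 and task-0.
Key observation: nobody on the ring task-2 -> task-0 -> task-2 can start until another member finishes, which never happens; task-4 waits into the deadlock from upstream.
One completion order for the rest: task-5, task-1, task-7.
Walking it through:
  run task-5 (it waits on nothing); releases L18
  run task-1 (all its waits — L18 — are resolved); releases L8 and L3
  run task-7 (all its waits — L18 — are resolved); releases L1 and L14


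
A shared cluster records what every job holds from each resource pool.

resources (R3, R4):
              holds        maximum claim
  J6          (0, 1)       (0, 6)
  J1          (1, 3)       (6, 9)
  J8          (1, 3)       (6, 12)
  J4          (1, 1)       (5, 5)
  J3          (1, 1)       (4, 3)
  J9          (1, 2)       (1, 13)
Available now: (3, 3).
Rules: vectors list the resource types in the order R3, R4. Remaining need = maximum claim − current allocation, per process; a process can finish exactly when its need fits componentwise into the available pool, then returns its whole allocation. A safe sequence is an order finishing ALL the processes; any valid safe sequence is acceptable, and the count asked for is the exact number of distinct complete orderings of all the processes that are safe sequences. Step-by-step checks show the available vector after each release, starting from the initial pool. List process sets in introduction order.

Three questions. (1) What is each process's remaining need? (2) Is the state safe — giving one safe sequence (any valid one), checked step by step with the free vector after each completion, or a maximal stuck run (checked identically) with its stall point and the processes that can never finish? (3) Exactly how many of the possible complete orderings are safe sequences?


(1) Outstanding need per process (order R3, R4):
  J6: (0, 5)
  J1: (5, 6)
  J8: (5, 9)
  J4: (4, 4)
  J3: (3, 2)
  J9: (0, 11)
(2) SAFE — a valid safe sequence is J3, J4, J6, J1, J8, J9.
Key observation: reading the order forward, J3 is the first process whose need (3, 2) meets the free pool (3, 3) exactly on a resource it requests.
Walking it through:
  pool = (3, 3)
  J3: need (3, 2) fits (3, 3); releases (1, 1), pool now (4, 4)
  J4: need (4, 4) fits (4, 4); releases (1, 1), pool now (5, 5)
  J6: need (0, 5) fits (5, 5); releases (0, 1), pool now (5, 6)
  J1: need (5, 6) fits (5, 6); releases (1, 3), pool now (6, 9)
  J8: need (5, 9) fits (6, 9); releases (1, 3), pool now (7, 12)
  J9: need (0, 11) fits (7, 12); releases (1, 2), pool now (8, 14)
(3) Precisely 1 of the possible complete orderings is a safe sequence.


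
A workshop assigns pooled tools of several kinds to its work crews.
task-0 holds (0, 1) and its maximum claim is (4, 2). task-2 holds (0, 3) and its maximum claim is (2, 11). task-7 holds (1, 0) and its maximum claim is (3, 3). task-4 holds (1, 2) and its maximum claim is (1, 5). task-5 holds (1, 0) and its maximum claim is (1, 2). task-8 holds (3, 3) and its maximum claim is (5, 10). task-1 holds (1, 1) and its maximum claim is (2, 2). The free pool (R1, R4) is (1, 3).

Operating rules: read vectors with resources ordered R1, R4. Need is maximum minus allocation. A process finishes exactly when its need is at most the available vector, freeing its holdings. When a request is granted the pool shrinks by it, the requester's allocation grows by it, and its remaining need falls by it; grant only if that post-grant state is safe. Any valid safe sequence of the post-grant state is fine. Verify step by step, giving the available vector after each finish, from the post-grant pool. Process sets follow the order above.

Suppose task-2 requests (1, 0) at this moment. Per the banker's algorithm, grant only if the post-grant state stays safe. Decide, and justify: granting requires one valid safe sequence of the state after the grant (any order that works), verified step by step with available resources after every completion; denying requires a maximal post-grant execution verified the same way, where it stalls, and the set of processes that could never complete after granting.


GRANT. The post-grant state is safe; one safe sequence: task-5, task-1, task-4, task-7, task-0, task-8, task-2.
Key observation: the grant leaves (0, 3) free — enough for task-5, whose release restarts the cascade.
Check on the post-grant state, step by step:
  pool = (0, 3)
  task-5 needs (0, 2) <= (0, 3) -> finishes; pool += (1, 0) = (1, 3)
  task-1 needs (1, 1) <= (1, 3) -> finishes; pool += (1, 1) = (2, 4)
  task-4 needs (0, 3) <= (2, 4) -> finishes; pool += (1, 2) = (3, 6)
  task-7 needs (2, 3) <= (3, 6) -> finishes; pool += (1, 0) = (4, 6)
  task-0 needs (4, 1) <= (4, 6) -> finishes; pool += (0, 1) = (4, 7)
  task-8 needs (2, 7) <= (4, 7) -> finishes; pool += (3, 3) = (7, 10)
  task-2 needs (1, 8) <= (7, 10) -> finishes; pool += (1, 3) = (8, 13)


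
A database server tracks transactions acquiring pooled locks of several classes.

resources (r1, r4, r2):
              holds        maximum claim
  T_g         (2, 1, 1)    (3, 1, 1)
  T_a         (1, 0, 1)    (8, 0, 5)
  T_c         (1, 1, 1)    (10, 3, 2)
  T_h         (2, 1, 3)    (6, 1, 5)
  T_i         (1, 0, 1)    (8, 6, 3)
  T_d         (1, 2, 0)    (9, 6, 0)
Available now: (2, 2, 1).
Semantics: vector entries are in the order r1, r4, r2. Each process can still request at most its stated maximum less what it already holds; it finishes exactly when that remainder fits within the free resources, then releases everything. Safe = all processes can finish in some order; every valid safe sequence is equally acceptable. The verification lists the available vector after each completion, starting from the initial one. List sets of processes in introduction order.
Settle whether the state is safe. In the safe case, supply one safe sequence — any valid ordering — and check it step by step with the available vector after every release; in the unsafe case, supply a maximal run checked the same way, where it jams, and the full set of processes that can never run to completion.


The state is UNSAFE.
Key observation: after T_g, T_h complete, (6, 4, 5) is the best the pool ever gets, yet each leftover process wants more r1.
The run T_g, T_h cannot be extended any further. Check, step by step:
  pool = (2, 2, 1)
  T_g needs (1, 0, 0) <= (2, 2, 1) -> finishes; pool += (2, 1, 1) = (4, 3, 2)
  T_h needs (4, 0, 2) <= (4, 3, 2) -> finishes; pool += (2, 1, 3) = (6, 4, 5)
  blocked: T_a wants (7, 0, 4), pool (6, 4, 5) — not enough r1
  blocked: T_c wants (9, 2, 1), pool (6, 4, 5) — not enough r1
  blocked: T_i wants (7, 6, 2), pool (6, 4, 5) — not enough r1 and r4
  blocked: T_d wants (8, 4, 0), pool (6, 4, 5) — not enough r1
Never able to finish: T_a, T_c, T_i and T_d.


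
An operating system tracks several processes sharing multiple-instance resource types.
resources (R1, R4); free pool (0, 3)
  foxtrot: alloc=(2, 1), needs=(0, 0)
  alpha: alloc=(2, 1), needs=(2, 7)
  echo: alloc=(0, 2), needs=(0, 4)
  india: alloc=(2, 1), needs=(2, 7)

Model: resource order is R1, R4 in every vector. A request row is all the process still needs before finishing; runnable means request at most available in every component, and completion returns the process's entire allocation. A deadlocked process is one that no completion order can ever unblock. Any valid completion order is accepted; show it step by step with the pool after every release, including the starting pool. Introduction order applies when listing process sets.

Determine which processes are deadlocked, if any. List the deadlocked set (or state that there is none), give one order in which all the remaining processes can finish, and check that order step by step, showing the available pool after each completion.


Deadlocked set: alpha and india.
Key observation: once foxtrot, echo finish, the pool peaks at (2, 6) — and every remaining process still needs more R4 than that.
The rest can finish in the order foxtrot, echo. Verifying each step:
  pool = (0, 3)
  foxtrot needs (0, 0) <= (0, 3) -> finishes; pool += (2, 1) = (2, 4)
  echo needs (0, 4) <= (2, 4) -> finishes; pool += (0, 2) = (2, 6)
The stuck group stays short no matter what:
  alpha cannot run: need (2, 7) vs free (2, 6) (insufficient R4)
  india cannot run: need (2, 7) vs free (2, 6) (insufficient R4)


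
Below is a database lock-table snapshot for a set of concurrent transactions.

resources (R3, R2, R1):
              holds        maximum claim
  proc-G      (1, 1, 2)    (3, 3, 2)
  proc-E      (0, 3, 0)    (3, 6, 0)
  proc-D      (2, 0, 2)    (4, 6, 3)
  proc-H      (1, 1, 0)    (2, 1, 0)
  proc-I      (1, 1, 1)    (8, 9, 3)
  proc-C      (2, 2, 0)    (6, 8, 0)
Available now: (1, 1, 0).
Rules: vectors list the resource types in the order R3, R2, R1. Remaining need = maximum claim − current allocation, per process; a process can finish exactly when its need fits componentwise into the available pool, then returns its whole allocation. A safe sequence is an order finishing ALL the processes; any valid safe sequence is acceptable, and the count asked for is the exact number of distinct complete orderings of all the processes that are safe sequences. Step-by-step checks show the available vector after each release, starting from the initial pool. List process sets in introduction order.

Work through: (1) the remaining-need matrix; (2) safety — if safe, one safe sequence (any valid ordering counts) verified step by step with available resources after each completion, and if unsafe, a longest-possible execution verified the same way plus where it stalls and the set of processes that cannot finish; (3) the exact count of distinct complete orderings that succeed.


(1) Remaining need (order R3, R2, R1):
  proc-G: (2, 2, 0)
  proc-E: (3, 3, 0)
  proc-D: (2, 6, 1)
  proc-H: (1, 0, 0)
  proc-I: (7, 8, 2)
  proc-C: (4, 6, 0)
(2) SAFE — a valid safe sequence is proc-H, proc-G, proc-E, proc-D, proc-C, proc-I.
Key observation: reading the order forward, proc-H is the first process whose need (1, 0, 0) meets the free pool (1, 1, 0) exactly on a resource it requests.
Walking it through:
  pool = (1, 1, 0)
  run proc-H (needs (1, 0, 0), free (1, 1, 0)); after release of (1, 1, 0) the pool is (2, 2, 0)
  run proc-G (needs (2, 2, 0), free (2, 2, 0)); after release of (1, 1, 2) the pool is (3, 3, 2)
  run proc-E (needs (3, 3, 0), free (3, 3, 2)); after release of (0, 3, 0) the pool is (3, 6, 2)
  run proc-D (needs (2, 6, 1), free (3, 6, 2)); after release of (2, 0, 2) the pool is (5, 6, 4)
  run proc-C (needs (4, 6, 0), free (5, 6, 4)); after release of (2, 2, 0) the pool is (7, 8, 4)
  run proc-I (needs (7, 8, 2), free (7, 8, 4)); after release of (1, 1, 1) the pool is (8, 9, 5)
(3) Precisely 1 of the possible complete orderings is a safe sequence.


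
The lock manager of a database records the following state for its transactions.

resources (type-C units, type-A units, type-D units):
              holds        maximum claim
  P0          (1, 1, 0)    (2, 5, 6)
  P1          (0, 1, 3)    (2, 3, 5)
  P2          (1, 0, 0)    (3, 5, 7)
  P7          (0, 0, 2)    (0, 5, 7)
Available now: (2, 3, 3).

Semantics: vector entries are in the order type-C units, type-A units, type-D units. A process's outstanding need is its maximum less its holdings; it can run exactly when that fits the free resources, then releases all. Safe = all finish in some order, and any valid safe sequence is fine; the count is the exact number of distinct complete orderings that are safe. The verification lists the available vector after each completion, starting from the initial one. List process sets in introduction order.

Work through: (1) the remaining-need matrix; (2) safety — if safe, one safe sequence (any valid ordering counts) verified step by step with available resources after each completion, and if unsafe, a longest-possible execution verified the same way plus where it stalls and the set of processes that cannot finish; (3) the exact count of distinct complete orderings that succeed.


(1) Need matrix, components ordered type-C units, type-A units, type-D units:
  P0: (1, 4, 6)
  P1: (2, 2, 2)
  P2: (2, 5, 7)
  P7: (0, 5, 5)
(2) The state is SAFE; one workable sequence: P1, P0, P7, P2.
Key observation: at P1 the run first touches a limit — (2, 2, 2) against (2, 3, 3), exact on a resource it actually requests.
Walking it through:
  pool = (2, 3, 3)
  P1 needs (2, 2, 2) <= (2, 3, 3) -> finishes; pool += (0, 1, 3) = (2, 4, 6)
  P0 needs (1, 4, 6) <= (2, 4, 6) -> finishes; pool += (1, 1, 0) = (3, 5, 6)
  P7 needs (0, 5, 5) <= (3, 5, 6) -> finishes; pool += (0, 0, 2) = (3, 5, 8)
  P2 needs (2, 5, 7) <= (3, 5, 8) -> finishes; pool += (1, 0, 0) = (4, 5, 8)
(3) The exact count: 1 of the possible complete orderings is a safe sequence.


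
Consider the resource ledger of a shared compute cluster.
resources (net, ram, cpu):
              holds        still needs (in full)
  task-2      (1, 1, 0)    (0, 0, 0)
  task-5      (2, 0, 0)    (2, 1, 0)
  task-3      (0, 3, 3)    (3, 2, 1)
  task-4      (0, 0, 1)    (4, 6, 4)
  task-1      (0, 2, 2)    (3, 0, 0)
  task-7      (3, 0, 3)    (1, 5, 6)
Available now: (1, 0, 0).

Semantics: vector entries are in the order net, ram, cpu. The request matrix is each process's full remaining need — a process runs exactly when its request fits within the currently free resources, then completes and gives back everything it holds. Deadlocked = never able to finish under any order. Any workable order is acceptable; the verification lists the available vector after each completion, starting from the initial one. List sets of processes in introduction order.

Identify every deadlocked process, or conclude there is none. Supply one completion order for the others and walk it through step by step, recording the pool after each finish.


The deadlocked set is empty.
Key observation: task-2 leads a chain of completions in which each release enables another process.
One completion order for the rest: task-2, task-5, task-1, task-3, task-4, task-7. Check, step by step:
  pool = (1, 0, 0)
  task-2: need (0, 0, 0) fits (1, 0, 0); releases (1, 1, 0), pool now (2, 1, 0)
  task-5: need (2, 1, 0) fits (2, 1, 0); releases (2, 0, 0), pool now (4, 1, 0)
  task-1: need (3, 0, 0) fits (4, 1, 0); releases (0, 2, 2), pool now (4, 3, 2)
  task-3: need (3, 2, 1) fits (4, 3, 2); releases (0, 3, 3), pool now (4, 6, 5)
  task-4: need (4, 6, 4) fits (4, 6, 5); releases (0, 0, 1), pool now (4, 6, 6)
  task-7: need (1, 5, 6) fits (4, 6, 6); releases (3, 0, 3), pool now (7, 6, 9)


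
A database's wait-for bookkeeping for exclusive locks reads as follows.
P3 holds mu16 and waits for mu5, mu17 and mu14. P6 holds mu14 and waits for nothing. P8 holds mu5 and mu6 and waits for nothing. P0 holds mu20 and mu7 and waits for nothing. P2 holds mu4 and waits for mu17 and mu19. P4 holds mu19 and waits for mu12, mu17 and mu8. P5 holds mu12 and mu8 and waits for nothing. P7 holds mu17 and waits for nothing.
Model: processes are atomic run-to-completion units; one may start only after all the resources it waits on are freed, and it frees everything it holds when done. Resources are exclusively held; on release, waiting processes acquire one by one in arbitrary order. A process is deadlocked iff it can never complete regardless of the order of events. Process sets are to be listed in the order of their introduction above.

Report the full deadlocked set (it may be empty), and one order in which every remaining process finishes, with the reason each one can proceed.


The deadlocked set is empty.
Key observation: the waits form no ring: some process can always run, and its releases unblock the others one by one.
A valid finishing order for the others: P6, P7, P5, P4, P0, P8, P3, P2.
Walking it through:
  P6: no waits; runs immediately, freeing mu14
  P7: no waits; runs immediately, freeing mu17
  P5: no waits; runs immediately, freeing mu12 and mu8
  run P4 (all its waits — mu12, mu17 and mu8 — are resolved); releases mu19
  P0: no waits; runs immediately, freeing mu20 and mu7
  P8: no waits; runs immediately, freeing mu5 and mu6
  run P3 (all its waits — mu5, mu17 and mu14 — are resolved); releases mu16
  run P2 (all its waits — mu17 and mu19 — are resolved); releases mu4


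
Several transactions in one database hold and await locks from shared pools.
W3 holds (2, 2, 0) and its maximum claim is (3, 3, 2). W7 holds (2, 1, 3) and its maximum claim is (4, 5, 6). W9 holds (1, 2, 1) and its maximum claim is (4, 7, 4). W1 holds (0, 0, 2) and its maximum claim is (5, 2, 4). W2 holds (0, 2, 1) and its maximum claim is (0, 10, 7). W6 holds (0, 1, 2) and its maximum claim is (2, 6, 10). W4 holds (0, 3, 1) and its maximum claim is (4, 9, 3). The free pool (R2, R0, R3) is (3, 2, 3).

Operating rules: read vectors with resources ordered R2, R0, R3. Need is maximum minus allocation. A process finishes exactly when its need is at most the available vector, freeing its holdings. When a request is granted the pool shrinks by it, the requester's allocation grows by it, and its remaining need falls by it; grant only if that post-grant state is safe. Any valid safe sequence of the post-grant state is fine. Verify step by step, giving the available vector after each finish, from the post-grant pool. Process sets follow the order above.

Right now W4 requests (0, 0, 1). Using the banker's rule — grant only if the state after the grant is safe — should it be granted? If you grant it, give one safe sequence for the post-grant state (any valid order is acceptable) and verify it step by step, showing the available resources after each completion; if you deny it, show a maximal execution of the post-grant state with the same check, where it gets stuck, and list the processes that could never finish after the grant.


GRANT — the state after the grant stays safe, e.g. via W3, W1, W7, W9, W6, W2, W4.
Key observation: the grant leaves (3, 2, 2) free — enough for W3, whose release restarts the cascade.
Verifying the post-grant state step by step:
  pool = (3, 2, 2)
  W3 needs (1, 1, 2) <= (3, 2, 2) -> finishes; pool += (2, 2, 0) = (5, 4, 2)
  W1 needs (5, 2, 2) <= (5, 4, 2) -> finishes; pool += (0, 0, 2) = (5, 4, 4)
  W7 needs (2, 4, 3) <= (5, 4, 4) -> finishes; pool += (2, 1, 3) = (7, 5, 7)
  W9 needs (3, 5, 3) <= (7, 5, 7) -> finishes; pool += (1, 2, 1) = (8, 7, 8)
  W6 needs (2, 5, 8) <= (8, 7, 8) -> finishes; pool += (0, 1, 2) = (8, 8, 10)
  W2 needs (0, 8, 6) <= (8, 8, 10) -> finishes; pool += (0, 2, 1) = (8, 10, 11)
  W4 needs (4, 6, 1) <= (8, 10, 11) -> finishes; pool += (0, 3, 2) = (8, 13, 13)


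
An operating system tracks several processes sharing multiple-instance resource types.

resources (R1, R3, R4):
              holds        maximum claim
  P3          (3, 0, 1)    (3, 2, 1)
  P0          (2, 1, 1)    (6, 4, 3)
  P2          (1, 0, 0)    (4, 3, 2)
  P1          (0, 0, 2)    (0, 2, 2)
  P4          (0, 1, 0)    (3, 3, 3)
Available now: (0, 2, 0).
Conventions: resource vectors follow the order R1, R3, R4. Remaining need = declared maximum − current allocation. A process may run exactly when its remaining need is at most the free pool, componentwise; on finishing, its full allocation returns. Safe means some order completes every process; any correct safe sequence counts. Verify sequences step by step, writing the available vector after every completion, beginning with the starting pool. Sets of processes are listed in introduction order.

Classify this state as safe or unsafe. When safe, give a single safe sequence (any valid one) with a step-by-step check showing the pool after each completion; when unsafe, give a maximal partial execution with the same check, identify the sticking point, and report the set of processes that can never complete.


SAFE — a valid safe sequence is P3, P1, P4, P2, P0.
Key observation: P3 marks the first exact bind of the order: its need (0, 2, 0) fits the free (0, 2, 0) with zero slack on a requested resource.
Step-by-step check:
  pool = (0, 2, 0)
  run P3 (needs (0, 2, 0), free (0, 2, 0)); after release of (3, 0, 1) the pool is (3, 2, 1)
  run P1 (needs (0, 2, 0), free (3, 2, 1)); after release of (0, 0, 2) the pool is (3, 2, 3)
  run P4 (needs (3, 2, 3), free (3, 2, 3)); after release of (0, 1, 0) the pool is (3, 3, 3)
  run P2 (needs (3, 3, 2), free (3, 3, 3)); after release of (1, 0, 0) the pool is (4, 3, 3)
  run P0 (needs (4, 3, 2), free (4, 3, 3)); after release of (2, 1, 1) the pool is (6, 4, 4)


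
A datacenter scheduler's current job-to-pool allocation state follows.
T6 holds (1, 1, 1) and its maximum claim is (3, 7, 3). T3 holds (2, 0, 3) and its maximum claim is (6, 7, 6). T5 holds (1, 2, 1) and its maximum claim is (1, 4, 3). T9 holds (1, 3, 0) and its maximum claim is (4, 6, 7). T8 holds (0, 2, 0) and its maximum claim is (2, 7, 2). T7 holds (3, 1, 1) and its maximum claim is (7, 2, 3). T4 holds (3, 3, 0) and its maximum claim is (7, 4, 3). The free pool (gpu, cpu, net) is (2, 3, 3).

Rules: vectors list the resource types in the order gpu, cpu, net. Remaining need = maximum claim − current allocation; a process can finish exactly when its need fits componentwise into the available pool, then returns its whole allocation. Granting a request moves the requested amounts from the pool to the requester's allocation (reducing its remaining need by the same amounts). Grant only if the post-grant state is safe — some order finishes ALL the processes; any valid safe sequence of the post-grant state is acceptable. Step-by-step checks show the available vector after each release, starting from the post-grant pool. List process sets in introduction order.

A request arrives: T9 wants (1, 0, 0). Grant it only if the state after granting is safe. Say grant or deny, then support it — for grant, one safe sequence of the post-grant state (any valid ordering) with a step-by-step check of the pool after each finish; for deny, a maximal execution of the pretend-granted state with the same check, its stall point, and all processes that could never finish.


DENY — the pretend-granted state is unsafe.
Key observation: after T5, T8, T6 the pool peaks at (3, 8, 5), and each blocked process is short somewhere: T3 on gpu; T9 on net; T7 on gpu; T4 on gpu.
Pretend the grant happened; the run T5, T8, T6 goes as far as possible. Verifying each step:
  pool = (1, 3, 3)
  T5 needs (0, 2, 2) <= (1, 3, 3) -> finishes; pool += (1, 2, 1) = (2, 5, 4)
  T8 needs (2, 5, 2) <= (2, 5, 4) -> finishes; pool += (0, 2, 0) = (2, 7, 4)
  T6 needs (2, 6, 2) <= (2, 7, 4) -> finishes; pool += (1, 1, 1) = (3, 8, 5)
  blocked: T3 wants (4, 7, 3), pool (3, 8, 5) — not enough gpu
  blocked: T9 wants (2, 3, 7), pool (3, 8, 5) — not enough net
  blocked: T7 wants (4, 1, 2), pool (3, 8, 5) — not enough gpu
  blocked: T4 wants (4, 1, 3), pool (3, 8, 5) — not enough gpu
Post-grant, the permanently blocked set is T3, T9, T7 and T4.


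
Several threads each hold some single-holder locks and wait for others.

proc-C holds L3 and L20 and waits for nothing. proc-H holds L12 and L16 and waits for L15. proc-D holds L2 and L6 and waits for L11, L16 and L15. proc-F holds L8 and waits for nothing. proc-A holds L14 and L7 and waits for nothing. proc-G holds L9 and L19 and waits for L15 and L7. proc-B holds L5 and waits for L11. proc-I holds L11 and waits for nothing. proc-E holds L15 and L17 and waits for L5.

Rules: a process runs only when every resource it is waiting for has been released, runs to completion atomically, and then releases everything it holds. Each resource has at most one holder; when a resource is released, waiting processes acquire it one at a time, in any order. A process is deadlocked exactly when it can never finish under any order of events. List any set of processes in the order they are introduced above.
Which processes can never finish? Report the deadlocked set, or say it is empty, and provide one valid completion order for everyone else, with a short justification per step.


No process is deadlocked.
Key observation: all waits point, directly or indirectly, at processes that can finish, so nothing is permanently blocked.
A valid finishing order for the others: proc-I, proc-C, proc-A, proc-B, proc-F, proc-E, proc-G, proc-H, proc-D.
Verifying each step:
  proc-I: no waits; runs immediately, freeing L11
  proc-C: no waits; runs immediately, freeing L3 and L20
  proc-A: no waits; runs immediately, freeing L14 and L7
  proc-B waits on L11 — all released -> runs and releases L5
  proc-F: no waits; runs immediately, freeing L8
  proc-E waits on L5 — all released -> runs and releases L15 and L17
  proc-G waits on L15 and L7 — all released -> runs and releases L9 and L19
  proc-H waits on L15 — all released -> runs and releases L12 and L16
  proc-D waits on L11, L16 and L15 — all released -> runs and releases L2 and L6


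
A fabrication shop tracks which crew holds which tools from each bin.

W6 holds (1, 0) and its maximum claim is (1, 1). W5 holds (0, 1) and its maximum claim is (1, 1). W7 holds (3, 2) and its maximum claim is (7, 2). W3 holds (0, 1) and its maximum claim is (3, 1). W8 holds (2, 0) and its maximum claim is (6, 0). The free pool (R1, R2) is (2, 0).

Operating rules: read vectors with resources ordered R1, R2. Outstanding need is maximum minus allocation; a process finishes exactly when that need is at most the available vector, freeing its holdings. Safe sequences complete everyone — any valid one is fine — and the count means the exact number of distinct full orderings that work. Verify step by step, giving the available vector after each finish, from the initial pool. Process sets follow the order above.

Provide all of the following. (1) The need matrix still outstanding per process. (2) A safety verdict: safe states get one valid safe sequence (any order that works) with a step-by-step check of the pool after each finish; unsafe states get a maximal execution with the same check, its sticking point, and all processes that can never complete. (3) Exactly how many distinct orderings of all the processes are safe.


(1) Outstanding need per process (order R1, R2):
  W6: (0, 1)
  W5: (1, 0)
  W7: (4, 0)
  W3: (3, 0)
  W8: (4, 0)
(2) UNSAFE.
Key observation: the pool after W5, W6, W3 is (3, 2); every surviving request exceeds it in R1, so progress ends there.
A maximal execution: W5, W6, W3 — then nothing else fits. Walking it through:
  pool = (2, 0)
  W5 needs (1, 0) <= (2, 0) -> finishes; pool += (0, 1) = (2, 1)
  W6 needs (0, 1) <= (2, 1) -> finishes; pool += (1, 0) = (3, 1)
  W3 needs (3, 0) <= (3, 1) -> finishes; pool += (0, 1) = (3, 2)
  W7 still needs (4, 0) but only (3, 2) is free — short on R1
  W8 still needs (4, 0) but only (3, 2) is free — short on R1
Permanently blocked: W7 and W8.
(3) Precisely 0 of the possible complete orderings are safe sequences.


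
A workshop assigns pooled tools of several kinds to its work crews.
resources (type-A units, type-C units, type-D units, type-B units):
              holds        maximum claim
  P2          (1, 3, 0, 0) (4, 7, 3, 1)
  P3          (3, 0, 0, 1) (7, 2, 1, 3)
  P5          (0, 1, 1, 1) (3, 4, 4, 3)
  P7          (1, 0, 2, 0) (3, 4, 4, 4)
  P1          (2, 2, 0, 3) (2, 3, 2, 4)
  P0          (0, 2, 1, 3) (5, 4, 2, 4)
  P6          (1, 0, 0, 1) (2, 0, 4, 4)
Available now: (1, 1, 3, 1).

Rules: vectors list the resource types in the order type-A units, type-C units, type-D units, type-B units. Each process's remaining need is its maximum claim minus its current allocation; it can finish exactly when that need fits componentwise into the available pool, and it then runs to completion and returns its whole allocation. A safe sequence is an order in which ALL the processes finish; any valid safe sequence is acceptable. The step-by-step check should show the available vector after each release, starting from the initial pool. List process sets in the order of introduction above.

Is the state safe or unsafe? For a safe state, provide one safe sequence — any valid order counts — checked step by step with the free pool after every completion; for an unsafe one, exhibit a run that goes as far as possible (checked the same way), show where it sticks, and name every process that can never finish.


SAFE, for example via the order P1, P5, P6, P7, P2, P0, P3.
Key observation: reading the order forward, P1 is the first process whose need (0, 1, 2, 1) meets the free pool (1, 1, 3, 1) exactly on a resource it requests.
Check, step by step:
  pool = (1, 1, 3, 1)
  P1: need (0, 1, 2, 1) fits (1, 1, 3, 1); releases (2, 2, 0, 3), pool now (3, 3, 3, 4)
  P5: need (3, 3, 3, 2) fits (3, 3, 3, 4); releases (0, 1, 1, 1), pool now (3, 4, 4, 5)
  P6: need (1, 0, 4, 3) fits (3, 4, 4, 5); releases (1, 0, 0, 1), pool now (4, 4, 4, 6)
  P7: need (2, 4, 2, 4) fits (4, 4, 4, 6); releases (1, 0, 2, 0), pool now (5, 4, 6, 6)
  P2: need (3, 4, 3, 1) fits (5, 4, 6, 6); releases (1, 3, 0, 0), pool now (6, 7, 6, 6)
  P0: need (5, 2, 1, 1) fits (6, 7, 6, 6); releases (0, 2, 1, 3), pool now (6, 9, 7, 9)
  P3: need (4, 2, 1, 2) fits (6, 9, 7, 9); releases (3, 0, 0, 1), pool now (9, 9, 7, 10)
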